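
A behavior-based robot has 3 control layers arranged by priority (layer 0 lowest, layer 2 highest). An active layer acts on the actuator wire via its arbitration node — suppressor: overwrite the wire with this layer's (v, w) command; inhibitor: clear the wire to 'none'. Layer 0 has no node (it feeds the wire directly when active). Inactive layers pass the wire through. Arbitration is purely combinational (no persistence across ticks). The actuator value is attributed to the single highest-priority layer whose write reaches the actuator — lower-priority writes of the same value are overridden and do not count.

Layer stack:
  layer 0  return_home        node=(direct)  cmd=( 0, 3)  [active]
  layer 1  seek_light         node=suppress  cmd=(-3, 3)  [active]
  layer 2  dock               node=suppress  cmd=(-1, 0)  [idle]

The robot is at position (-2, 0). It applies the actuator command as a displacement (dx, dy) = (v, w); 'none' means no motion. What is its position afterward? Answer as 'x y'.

-5 3

layer 0 (return_home) active — direct: (0, 3)
layer 1 (seek_light) active — suppresses: (-3, 3)
layer 2 (dock) idle — unchanged: (-3, 3)
→ actuator (-3, 3)
position: (-2, 0) + (-3, 3) = (-5, 3)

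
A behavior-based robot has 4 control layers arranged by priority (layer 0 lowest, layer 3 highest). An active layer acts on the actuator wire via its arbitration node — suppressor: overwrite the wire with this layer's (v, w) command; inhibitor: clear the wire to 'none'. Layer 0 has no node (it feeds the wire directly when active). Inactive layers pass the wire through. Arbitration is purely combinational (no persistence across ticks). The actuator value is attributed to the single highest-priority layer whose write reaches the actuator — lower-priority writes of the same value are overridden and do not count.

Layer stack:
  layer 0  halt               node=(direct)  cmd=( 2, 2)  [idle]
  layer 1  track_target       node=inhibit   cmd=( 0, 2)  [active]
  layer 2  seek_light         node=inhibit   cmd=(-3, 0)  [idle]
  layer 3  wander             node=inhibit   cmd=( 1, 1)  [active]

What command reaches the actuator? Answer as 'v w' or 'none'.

none

L0 halt: idle → wire = none
L1 track_target: active, inhibitor → wire = none
L2 seek_light: idle → wire stays none
L3 wander: active, inhibitor → wire = none
actuator = none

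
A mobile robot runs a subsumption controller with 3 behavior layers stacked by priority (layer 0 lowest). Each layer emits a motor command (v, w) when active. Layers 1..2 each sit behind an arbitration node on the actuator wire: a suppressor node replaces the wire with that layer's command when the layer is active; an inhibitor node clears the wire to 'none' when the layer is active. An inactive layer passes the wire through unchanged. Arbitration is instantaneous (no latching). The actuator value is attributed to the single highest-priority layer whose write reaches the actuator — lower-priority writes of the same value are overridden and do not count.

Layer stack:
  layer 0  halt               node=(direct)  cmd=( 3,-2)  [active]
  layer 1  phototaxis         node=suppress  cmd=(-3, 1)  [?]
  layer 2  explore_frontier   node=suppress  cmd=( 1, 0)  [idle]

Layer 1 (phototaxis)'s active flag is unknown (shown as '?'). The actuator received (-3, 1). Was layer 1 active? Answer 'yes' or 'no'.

If layer 1 is active=yes:
  actuator would be (-3, 1)
If layer 1 is active=no:
  actuator would be (3, -2)
Observed (-3, 1), so layer 1 was active.

yes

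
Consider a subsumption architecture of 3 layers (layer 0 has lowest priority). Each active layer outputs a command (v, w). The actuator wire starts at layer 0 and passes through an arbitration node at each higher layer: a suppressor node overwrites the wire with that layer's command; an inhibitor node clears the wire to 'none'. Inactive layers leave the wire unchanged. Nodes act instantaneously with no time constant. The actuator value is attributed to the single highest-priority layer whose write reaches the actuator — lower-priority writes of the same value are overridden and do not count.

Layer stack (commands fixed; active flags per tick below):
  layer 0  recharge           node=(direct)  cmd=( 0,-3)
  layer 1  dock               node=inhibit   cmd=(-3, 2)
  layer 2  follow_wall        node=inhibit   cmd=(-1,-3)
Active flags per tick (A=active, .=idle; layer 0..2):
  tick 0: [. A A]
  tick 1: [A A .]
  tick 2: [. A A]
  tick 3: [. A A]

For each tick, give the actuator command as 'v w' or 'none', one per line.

none
none
none
none

tick 0:
  L0 recharge: idle → wire = none
  L1 dock: active, inhibitor → wire = none
  L2 follow_wall: active, inhibitor → wire = none
  actuator = none
tick 1:
  L0 recharge: active, feeds wire = (0, -3)
  L1 dock: active, inhibitor → wire = none
  L2 follow_wall: idle → wire stays none
  actuator = none
tick 2:
  L0 recharge: idle → wire = none
  L1 dock: active, inhibitor → wire = none
  L2 follow_wall: active, inhibitor → wire = none
  actuator = none
tick 3:
  L0 recharge: idle → wire = none
  L1 dock: active, inhibitor → wire = none
  L2 follow_wall: active, inhibitor → wire = none
  actuator = none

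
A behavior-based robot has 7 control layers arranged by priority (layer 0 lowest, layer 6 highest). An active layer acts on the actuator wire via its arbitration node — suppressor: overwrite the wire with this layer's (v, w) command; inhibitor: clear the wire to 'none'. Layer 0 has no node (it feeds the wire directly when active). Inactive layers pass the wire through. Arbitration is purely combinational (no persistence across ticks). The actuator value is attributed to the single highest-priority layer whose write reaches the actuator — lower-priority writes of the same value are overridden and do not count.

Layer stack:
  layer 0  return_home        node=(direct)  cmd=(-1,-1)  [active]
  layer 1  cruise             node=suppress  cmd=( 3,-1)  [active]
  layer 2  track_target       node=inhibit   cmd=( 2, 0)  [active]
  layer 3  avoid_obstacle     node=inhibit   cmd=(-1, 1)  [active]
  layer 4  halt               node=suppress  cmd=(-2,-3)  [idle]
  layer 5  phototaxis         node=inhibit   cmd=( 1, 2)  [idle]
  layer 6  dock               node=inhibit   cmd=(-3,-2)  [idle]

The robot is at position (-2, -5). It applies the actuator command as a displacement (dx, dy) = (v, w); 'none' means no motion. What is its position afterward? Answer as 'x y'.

layer 0 (return_home) active — direct: (-1, -1)
layer 1 (cruise) active — suppresses: (3, -1)
layer 2 (track_target) active — inhibits: none
layer 3 (avoid_obstacle) active — inhibits: none
layer 4 (halt) idle — unchanged: none
layer 5 (phototaxis) idle — unchanged: none
layer 6 (dock) idle — unchanged: none
→ actuator none
position: (-2, -5) + none = (-2, -5)

-2 -5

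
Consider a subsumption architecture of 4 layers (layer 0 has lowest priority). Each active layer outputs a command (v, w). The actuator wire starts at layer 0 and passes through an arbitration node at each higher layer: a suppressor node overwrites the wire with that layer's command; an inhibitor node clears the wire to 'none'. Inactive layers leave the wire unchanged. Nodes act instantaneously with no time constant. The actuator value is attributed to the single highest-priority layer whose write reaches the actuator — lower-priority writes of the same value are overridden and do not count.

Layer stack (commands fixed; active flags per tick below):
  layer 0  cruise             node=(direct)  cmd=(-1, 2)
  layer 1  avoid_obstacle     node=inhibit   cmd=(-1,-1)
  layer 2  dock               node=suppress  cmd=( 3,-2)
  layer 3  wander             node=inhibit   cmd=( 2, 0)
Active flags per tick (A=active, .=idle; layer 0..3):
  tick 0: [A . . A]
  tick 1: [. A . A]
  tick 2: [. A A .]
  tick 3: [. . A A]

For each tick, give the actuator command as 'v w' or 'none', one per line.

tick 0:
  [0] cruise on; wire := (-1, 2)
  [1] avoid_obstacle off; pass (-1, 2)
  [2] dock off; pass (-1, 2)
  [3] wander on (inhibit); wire := none
  output none
tick 1:
  [0] cruise off; wire := none
  [1] avoid_obstacle on (inhibit); wire := none
  [2] dock off; pass none
  [3] wander on (inhibit); wire := none
  output none
tick 2:
  [0] cruise off; wire := none
  [1] avoid_obstacle on (inhibit); wire := none
  [2] dock on (suppress); wire := (3, -2)
  [3] wander off; pass (3, -2)
  output (3, -2)
tick 3:
  [0] cruise off; wire := none
  [1] avoid_obstacle off; pass none
  [2] dock on (suppress); wire := (3, -2)
  [3] wander on (inhibit); wire := none
  output none

none
none
3 -2
none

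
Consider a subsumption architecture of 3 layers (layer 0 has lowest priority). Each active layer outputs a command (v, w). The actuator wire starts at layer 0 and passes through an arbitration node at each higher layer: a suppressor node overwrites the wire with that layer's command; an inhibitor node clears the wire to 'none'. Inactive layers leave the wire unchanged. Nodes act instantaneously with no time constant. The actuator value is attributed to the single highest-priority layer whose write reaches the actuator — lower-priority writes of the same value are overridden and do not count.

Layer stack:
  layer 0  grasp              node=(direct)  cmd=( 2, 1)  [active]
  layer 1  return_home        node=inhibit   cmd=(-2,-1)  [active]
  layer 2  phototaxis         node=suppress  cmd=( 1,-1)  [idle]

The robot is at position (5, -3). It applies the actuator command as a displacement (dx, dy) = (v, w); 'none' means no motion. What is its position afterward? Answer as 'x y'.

5 -3

L0 grasp: active, feeds wire = (2, 1)
L1 return_home: active, inhibitor → wire = none
L2 phototaxis: idle → wire stays none
actuator = none
position: (5, -3) + none = (5, -3)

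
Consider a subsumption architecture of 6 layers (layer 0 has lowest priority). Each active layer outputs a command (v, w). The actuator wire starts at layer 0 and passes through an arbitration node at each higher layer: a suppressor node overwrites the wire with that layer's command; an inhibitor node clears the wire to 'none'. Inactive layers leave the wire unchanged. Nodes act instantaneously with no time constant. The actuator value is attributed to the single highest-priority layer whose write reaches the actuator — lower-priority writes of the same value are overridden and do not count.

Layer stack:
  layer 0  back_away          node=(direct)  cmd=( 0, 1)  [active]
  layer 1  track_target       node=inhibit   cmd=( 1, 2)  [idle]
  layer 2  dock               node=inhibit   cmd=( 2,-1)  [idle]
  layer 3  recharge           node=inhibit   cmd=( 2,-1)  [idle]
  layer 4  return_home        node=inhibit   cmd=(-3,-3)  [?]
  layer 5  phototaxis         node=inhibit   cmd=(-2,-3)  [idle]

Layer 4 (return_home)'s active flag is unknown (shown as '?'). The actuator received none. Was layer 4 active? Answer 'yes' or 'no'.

yes

If layer 4 is active=yes:
  actuator would be none
If layer 4 is active=no:
  actuator would be (0, 1)
Observed none, so layer 4 was active.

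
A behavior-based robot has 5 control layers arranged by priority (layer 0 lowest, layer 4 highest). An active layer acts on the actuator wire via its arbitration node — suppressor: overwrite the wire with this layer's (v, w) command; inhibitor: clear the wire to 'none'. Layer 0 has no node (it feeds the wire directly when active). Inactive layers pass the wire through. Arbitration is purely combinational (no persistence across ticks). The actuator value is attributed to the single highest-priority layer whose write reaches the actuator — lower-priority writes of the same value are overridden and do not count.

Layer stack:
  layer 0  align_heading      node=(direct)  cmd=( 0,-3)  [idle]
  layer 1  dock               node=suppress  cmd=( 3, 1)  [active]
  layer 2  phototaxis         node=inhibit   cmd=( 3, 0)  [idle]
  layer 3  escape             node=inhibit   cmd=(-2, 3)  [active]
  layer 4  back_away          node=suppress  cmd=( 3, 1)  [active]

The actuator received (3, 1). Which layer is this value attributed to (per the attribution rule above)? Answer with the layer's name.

back_away

layer 0 (align_heading) idle — none
layer 1 (dock) active — suppresses: (3, 1)
layer 2 (phototaxis) idle — unchanged: (3, 1)
layer 3 (escape) active — inhibits: none
layer 4 (back_away) active — suppresses: (3, 1)
→ actuator (3, 1)
last writer: layer 4 = back_away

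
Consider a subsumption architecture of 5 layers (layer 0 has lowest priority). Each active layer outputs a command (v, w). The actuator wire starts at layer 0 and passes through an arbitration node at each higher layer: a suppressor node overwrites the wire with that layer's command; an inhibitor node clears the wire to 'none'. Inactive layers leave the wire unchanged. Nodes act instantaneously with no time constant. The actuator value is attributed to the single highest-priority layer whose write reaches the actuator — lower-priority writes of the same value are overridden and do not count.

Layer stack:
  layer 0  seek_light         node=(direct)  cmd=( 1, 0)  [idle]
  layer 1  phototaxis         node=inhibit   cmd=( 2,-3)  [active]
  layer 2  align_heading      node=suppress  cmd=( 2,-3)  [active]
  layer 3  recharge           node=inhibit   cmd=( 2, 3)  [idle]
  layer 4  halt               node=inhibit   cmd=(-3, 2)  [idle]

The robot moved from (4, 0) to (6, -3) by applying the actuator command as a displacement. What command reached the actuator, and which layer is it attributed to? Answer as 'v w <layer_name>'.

2 -3 align_heading

displacement = (6, -3) − (4, 0) = (2, -3)
L0 seek_light: idle → wire = none
L1 phototaxis: active, inhibitor → wire = none
L2 align_heading: active, suppressor → wire = (2, -3)
L3 recharge: idle → wire stays (2, -3)
L4 halt: idle → wire stays (2, -3)
actuator = (2, -3) — from layer 2 (align_heading)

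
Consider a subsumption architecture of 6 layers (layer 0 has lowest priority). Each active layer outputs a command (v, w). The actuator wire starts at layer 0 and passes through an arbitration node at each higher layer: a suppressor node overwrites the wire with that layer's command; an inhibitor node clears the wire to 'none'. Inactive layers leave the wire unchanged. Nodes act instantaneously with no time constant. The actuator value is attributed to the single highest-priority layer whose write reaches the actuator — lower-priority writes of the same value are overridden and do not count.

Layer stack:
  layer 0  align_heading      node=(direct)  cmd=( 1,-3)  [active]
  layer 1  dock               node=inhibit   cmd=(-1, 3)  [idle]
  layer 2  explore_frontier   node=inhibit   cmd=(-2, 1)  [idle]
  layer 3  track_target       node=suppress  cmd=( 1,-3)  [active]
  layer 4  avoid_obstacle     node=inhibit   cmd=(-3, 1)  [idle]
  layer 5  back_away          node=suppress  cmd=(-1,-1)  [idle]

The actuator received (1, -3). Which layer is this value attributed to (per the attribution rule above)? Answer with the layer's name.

track_target

L0 align_heading: active, feeds wire = (1, -3)
L1 dock: idle → wire stays (1, -3)
L2 explore_frontier: idle → wire stays (1, -3)
L3 track_target: active, suppressor → wire = (1, -3)
L4 avoid_obstacle: idle → wire stays (1, -3)
L5 back_away: idle → wire stays (1, -3)
actuator = (1, -3)
last writer: layer 3 = track_target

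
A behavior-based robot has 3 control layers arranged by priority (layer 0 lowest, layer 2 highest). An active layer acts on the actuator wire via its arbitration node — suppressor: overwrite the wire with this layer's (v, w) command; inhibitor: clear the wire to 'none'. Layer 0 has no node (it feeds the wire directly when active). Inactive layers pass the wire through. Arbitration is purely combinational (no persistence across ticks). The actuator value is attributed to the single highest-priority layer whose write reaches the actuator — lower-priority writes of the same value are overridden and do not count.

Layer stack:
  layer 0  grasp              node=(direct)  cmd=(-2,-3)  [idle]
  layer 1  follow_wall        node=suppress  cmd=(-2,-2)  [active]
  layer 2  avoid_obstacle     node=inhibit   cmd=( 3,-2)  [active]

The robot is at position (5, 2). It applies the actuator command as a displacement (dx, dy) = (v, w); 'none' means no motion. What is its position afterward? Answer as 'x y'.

layer 0 (grasp) idle — none
layer 1 (follow_wall) active — suppresses: (-2, -2)
layer 2 (avoid_obstacle) active — inhibits: none
→ actuator none
position: (5, 2) + none = (5, 2)

5 2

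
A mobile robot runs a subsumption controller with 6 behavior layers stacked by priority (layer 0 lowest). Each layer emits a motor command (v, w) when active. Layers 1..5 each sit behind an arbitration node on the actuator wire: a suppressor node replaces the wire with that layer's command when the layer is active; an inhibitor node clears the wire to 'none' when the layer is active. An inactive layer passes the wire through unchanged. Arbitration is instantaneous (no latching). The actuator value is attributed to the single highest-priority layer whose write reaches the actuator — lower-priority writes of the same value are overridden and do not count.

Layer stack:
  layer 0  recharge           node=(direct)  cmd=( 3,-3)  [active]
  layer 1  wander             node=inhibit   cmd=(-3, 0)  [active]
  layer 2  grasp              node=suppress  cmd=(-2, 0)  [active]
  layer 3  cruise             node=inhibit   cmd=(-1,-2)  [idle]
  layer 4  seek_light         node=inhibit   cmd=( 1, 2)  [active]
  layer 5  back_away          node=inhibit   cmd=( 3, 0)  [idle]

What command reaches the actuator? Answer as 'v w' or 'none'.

none

[0] recharge on; wire := (3, -3)
[1] wander on (inhibit); wire := none
[2] grasp on (suppress); wire := (-2, 0)
[3] cruise off; pass (-2, 0)
[4] seek_light on (inhibit); wire := none
[5] back_away off; pass none
output none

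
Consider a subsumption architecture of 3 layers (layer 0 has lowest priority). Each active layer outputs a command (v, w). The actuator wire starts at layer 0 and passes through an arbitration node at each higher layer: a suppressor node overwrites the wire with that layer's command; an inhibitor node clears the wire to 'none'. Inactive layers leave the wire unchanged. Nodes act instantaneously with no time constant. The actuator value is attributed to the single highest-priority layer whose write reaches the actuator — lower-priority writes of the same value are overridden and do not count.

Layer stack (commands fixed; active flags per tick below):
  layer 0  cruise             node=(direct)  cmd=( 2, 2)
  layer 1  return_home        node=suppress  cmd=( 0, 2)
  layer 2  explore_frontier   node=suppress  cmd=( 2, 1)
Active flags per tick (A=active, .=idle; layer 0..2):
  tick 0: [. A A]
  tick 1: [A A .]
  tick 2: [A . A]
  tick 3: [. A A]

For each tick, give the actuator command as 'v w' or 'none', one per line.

2 1
0 2
2 1
2 1

tick 0:
  [0] cruise off; wire := none
  [1] return_home on (suppress); wire := (0, 2)
  [2] explore_frontier on (suppress); wire := (2, 1)
  output (2, 1)
tick 1:
  [0] cruise on; wire := (2, 2)
  [1] return_home on (suppress); wire := (0, 2)
  [2] explore_frontier off; pass (0, 2)
  output (0, 2)
tick 2:
  [0] cruise on; wire := (2, 2)
  [1] return_home off; pass (2, 2)
  [2] explore_frontier on (suppress); wire := (2, 1)
  output (2, 1)
tick 3:
  [0] cruise off; wire := none
  [1] return_home on (suppress); wire := (0, 2)
  [2] explore_frontier on (suppress); wire := (2, 1)
  output (2, 1)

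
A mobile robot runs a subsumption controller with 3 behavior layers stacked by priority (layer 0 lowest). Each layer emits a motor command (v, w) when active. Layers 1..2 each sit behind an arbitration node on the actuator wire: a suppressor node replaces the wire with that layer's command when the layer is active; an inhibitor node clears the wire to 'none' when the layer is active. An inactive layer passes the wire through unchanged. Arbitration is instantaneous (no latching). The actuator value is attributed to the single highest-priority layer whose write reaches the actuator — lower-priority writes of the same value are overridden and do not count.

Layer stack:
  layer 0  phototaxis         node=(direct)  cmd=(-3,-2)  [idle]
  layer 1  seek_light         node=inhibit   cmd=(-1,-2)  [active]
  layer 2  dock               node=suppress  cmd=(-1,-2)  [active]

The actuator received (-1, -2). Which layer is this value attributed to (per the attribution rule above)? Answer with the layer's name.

dock

L0 phototaxis: idle → wire = none
L1 seek_light: active, inhibitor → wire = none
L2 dock: active, suppressor → wire = (-1, -2)
actuator = (-1, -2)
last writer: layer 2 = dock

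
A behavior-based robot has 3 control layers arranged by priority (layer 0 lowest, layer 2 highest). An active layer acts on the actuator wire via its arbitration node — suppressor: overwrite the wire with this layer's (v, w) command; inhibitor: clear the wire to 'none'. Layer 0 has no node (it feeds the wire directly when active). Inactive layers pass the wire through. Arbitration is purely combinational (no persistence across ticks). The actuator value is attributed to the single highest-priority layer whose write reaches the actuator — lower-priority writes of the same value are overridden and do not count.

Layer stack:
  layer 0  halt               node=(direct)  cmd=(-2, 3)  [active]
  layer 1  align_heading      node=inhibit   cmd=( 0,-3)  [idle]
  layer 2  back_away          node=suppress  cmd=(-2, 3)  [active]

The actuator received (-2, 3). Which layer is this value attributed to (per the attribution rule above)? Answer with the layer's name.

L0 halt: active, feeds wire = (-2, 3)
L1 align_heading: idle → wire stays (-2, 3)
L2 back_away: active, suppressor → wire = (-2, 3)
actuator = (-2, 3)
last writer: layer 2 = back_away

back_away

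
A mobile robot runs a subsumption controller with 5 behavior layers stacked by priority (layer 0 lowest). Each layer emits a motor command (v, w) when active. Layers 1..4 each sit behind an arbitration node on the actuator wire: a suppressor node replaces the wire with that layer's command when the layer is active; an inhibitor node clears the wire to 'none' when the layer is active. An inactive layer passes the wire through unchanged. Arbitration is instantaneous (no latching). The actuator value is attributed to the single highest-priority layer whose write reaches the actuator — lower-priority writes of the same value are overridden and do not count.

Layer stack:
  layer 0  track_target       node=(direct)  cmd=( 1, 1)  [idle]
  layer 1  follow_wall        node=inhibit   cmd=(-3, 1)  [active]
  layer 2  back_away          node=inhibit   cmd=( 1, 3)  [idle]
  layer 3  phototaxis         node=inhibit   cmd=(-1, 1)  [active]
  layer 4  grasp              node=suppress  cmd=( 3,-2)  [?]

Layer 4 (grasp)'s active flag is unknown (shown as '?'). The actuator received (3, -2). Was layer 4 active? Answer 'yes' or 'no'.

yes

If layer 4 is active=yes:
  actuator would be (3, -2)
If layer 4 is active=no:
  actuator would be none
Observed (3, -2), so layer 4 was active.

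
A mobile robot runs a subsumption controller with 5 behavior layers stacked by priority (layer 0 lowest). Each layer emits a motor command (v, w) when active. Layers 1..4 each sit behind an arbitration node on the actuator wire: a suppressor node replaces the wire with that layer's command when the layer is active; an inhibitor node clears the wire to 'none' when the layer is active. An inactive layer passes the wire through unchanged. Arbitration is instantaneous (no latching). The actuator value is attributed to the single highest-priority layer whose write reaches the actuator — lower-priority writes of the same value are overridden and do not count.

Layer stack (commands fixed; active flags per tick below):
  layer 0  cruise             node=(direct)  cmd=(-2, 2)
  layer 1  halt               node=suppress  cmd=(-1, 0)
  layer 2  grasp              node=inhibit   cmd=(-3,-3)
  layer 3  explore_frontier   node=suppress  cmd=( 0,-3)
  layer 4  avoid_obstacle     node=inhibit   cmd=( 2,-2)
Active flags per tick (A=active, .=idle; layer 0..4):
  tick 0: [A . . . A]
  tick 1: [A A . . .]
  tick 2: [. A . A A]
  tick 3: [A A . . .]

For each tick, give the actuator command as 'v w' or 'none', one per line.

none
-1 0
none
-1 0

tick 0:
  [0] cruise on; wire := (-2, 2)
  [1] halt off; pass (-2, 2)
  [2] grasp off; pass (-2, 2)
  [3] explore_frontier off; pass (-2, 2)
  [4] avoid_obstacle on (inhibit); wire := none
  output none
tick 1:
  [0] cruise on; wire := (-2, 2)
  [1] halt on (suppress); wire := (-1, 0)
  [2] grasp off; pass (-1, 0)
  [3] explore_frontier off; pass (-1, 0)
  [4] avoid_obstacle off; pass (-1, 0)
  output (-1, 0)
tick 2:
  [0] cruise off; wire := none
  [1] halt on (suppress); wire := (-1, 0)
  [2] grasp off; pass (-1, 0)
  [3] explore_frontier on (suppress); wire := (0, -3)
  [4] avoid_obstacle on (inhibit); wire := none
  output none
tick 3:
  [0] cruise on; wire := (-2, 2)
  [1] halt on (suppress); wire := (-1, 0)
  [2] grasp off; pass (-1, 0)
  [3] explore_frontier off; pass (-1, 0)
  [4] avoid_obstacle off; pass (-1, 0)
  output (-1, 0)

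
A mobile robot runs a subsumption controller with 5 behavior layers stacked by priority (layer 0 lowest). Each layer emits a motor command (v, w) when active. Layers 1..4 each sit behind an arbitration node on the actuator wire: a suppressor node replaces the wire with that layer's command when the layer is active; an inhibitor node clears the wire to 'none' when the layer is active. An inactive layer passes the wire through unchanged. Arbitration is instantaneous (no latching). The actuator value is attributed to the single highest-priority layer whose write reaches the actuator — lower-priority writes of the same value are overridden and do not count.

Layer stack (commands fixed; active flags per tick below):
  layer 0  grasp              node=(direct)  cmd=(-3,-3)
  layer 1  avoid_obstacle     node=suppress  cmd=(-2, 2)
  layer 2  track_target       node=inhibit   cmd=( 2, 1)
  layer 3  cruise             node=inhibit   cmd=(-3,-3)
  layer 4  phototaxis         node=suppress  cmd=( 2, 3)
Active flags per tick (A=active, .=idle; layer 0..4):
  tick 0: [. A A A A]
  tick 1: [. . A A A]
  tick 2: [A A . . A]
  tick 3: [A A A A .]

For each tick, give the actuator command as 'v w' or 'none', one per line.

tick 0:
  L0 grasp: idle → wire = none
  L1 avoid_obstacle: active, suppressor → wire = (-2, 2)
  L2 track_target: active, inhibitor → wire = none
  L3 cruise: active, inhibitor → wire = none
  L4 phototaxis: active, suppressor → wire = (2, 3)
  actuator = (2, 3)
tick 1:
  L0 grasp: idle → wire = none
  L1 avoid_obstacle: idle → wire stays none
  L2 track_target: active, inhibitor → wire = none
  L3 cruise: active, inhibitor → wire = none
  L4 phototaxis: active, suppressor → wire = (2, 3)
  actuator = (2, 3)
tick 2:
  L0 grasp: active, feeds wire = (-3, -3)
  L1 avoid_obstacle: active, suppressor → wire = (-2, 2)
  L2 track_target: idle → wire stays (-2, 2)
  L3 cruise: idle → wire stays (-2, 2)
  L4 phototaxis: active, suppressor → wire = (2, 3)
  actuator = (2, 3)
tick 3:
  L0 grasp: active, feeds wire = (-3, -3)
  L1 avoid_obstacle: active, suppressor → wire = (-2, 2)
  L2 track_target: active, inhibitor → wire = none
  L3 cruise: active, inhibitor → wire = none
  L4 phototaxis: idle → wire stays none
  actuator = none

2 3
2 3
2 3
none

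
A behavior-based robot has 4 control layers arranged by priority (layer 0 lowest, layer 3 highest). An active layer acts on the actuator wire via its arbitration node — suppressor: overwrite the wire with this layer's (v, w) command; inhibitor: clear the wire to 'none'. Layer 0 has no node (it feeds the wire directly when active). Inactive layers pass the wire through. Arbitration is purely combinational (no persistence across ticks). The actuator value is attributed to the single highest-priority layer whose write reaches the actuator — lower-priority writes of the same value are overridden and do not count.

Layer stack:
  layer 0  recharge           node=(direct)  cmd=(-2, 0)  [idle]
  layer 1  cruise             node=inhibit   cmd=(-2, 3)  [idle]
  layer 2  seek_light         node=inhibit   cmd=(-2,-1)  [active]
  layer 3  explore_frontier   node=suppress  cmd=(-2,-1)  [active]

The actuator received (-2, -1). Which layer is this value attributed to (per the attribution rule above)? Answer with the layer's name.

[0] recharge off; wire := none
[1] cruise off; pass none
[2] seek_light on (inhibit); wire := none
[3] explore_frontier on (suppress); wire := (-2, -1)
output (-2, -1)
last writer: layer 3 = explore_frontier

explore_frontier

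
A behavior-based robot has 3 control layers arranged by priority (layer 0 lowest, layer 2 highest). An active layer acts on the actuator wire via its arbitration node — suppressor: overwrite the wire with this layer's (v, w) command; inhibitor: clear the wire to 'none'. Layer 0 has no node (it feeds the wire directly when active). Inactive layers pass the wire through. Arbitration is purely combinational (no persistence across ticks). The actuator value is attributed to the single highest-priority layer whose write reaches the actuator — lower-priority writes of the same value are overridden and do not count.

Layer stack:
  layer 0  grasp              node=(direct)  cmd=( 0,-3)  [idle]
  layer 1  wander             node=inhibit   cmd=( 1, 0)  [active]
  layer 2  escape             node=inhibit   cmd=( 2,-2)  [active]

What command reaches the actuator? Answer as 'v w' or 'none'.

none

L0 grasp: idle → wire = none
L1 wander: active, inhibitor → wire = none
L2 escape: active, inhibitor → wire = none
actuator = none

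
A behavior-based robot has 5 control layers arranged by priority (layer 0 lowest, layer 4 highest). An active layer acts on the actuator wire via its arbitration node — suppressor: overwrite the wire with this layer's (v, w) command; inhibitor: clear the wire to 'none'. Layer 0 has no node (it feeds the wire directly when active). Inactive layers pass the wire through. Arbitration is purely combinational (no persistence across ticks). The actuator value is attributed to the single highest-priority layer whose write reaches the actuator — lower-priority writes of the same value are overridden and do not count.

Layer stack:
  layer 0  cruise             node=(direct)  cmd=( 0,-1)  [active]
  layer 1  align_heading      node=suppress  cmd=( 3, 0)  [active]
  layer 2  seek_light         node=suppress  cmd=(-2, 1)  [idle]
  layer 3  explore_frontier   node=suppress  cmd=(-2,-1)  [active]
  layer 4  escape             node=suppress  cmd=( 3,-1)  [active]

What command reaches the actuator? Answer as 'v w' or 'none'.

3 -1

L0 cruise: active, feeds wire = (0, -1)
L1 align_heading: active, suppressor → wire = (3, 0)
L2 seek_light: idle → wire stays (3, 0)
L3 explore_frontier: active, suppressor → wire = (-2, -1)
L4 escape: active, suppressor → wire = (3, -1)
actuator = (3, -1)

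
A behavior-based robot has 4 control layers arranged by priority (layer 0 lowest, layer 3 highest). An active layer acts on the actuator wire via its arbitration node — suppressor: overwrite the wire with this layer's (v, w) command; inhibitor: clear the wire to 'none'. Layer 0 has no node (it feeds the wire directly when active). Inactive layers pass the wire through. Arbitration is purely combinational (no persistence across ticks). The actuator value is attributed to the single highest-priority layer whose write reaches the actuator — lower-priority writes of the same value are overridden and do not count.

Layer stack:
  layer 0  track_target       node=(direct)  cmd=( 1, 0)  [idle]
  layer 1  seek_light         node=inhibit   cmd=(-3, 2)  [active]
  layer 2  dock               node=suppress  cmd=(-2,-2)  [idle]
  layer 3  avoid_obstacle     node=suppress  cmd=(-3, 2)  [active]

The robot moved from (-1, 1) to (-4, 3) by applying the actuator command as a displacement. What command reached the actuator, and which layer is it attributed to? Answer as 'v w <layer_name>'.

-3 2 avoid_obstacle

displacement = (-4, 3) − (-1, 1) = (-3, 2)
[0] track_target off; wire := none
[1] seek_light on (inhibit); wire := none
[2] dock off; pass none
[3] avoid_obstacle on (suppress); wire := (-3, 2)
output (-3, 2) — from layer 3 (avoid_obstacle)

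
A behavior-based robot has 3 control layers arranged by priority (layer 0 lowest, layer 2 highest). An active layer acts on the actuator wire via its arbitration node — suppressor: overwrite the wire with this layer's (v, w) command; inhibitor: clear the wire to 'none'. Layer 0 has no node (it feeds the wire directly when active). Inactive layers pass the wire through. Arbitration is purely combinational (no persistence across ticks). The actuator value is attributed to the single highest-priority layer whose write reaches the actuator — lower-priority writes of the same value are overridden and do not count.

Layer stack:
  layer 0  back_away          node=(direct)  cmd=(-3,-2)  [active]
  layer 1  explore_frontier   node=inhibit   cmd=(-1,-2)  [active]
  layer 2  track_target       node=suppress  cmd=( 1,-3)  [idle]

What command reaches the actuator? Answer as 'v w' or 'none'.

[0] back_away on; wire := (-3, -2)
[1] explore_frontier on (inhibit); wire := none
[2] track_target off; pass none
output none

none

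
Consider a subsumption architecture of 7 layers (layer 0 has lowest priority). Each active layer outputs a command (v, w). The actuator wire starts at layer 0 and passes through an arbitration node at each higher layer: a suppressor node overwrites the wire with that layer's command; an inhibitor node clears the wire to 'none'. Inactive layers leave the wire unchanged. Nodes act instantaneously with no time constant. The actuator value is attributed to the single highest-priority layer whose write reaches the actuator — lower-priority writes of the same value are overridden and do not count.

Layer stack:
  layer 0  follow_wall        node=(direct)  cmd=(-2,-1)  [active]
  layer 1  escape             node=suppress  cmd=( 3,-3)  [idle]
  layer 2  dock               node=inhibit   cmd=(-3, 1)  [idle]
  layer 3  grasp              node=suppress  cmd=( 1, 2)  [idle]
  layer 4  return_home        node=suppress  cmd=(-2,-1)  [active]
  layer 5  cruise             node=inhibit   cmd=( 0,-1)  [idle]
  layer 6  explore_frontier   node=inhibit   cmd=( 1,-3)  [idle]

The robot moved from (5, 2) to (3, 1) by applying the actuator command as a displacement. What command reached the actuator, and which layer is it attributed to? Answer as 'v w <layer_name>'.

-2 -1 return_home

displacement = (3, 1) − (5, 2) = (-2, -1)
[0] follow_wall on; wire := (-2, -1)
[1] escape off; pass (-2, -1)
[2] dock off; pass (-2, -1)
[3] grasp off; pass (-2, -1)
[4] return_home on (suppress); wire := (-2, -1)
[5] cruise off; pass (-2, -1)
[6] explore_frontier off; pass (-2, -1)
output (-2, -1) — from layer 4 (return_home)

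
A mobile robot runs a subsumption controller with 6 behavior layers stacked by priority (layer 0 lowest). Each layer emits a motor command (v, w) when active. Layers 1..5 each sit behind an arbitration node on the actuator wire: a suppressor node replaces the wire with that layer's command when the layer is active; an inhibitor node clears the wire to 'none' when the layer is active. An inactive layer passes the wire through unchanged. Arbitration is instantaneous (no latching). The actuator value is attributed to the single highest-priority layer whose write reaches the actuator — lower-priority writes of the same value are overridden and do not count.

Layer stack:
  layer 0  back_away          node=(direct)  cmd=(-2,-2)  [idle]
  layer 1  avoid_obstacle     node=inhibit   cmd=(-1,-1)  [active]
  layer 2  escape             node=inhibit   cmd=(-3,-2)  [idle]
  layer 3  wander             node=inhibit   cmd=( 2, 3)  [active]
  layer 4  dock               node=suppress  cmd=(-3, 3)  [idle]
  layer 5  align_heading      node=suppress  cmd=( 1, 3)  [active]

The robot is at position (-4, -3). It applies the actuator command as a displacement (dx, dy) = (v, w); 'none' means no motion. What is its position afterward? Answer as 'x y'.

[0] back_away off; wire := none
[1] avoid_obstacle on (inhibit); wire := none
[2] escape off; pass none
[3] wander on (inhibit); wire := none
[4] dock off; pass none
[5] align_heading on (suppress); wire := (1, 3)
output (1, 3)
position: (-4, -3) + (1, 3) = (-3, 0)

-3 0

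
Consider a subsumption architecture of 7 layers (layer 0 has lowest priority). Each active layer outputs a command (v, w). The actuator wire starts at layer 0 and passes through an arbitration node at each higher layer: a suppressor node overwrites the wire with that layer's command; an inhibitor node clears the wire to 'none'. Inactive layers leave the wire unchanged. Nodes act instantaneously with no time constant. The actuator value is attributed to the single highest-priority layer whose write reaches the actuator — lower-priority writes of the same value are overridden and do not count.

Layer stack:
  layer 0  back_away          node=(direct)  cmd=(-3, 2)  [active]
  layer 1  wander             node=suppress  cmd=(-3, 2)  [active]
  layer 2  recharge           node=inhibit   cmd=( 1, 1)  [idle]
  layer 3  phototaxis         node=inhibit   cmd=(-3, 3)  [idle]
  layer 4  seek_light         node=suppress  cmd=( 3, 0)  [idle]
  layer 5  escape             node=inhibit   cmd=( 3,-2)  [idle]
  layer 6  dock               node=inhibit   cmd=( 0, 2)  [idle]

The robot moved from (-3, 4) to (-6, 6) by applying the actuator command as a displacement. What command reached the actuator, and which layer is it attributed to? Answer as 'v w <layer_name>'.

-3 2 wander

displacement = (-6, 6) − (-3, 4) = (-3, 2)
L0 back_away: active, feeds wire = (-3, 2)
L1 wander: active, suppressor → wire = (-3, 2)
L2 recharge: idle → wire stays (-3, 2)
L3 phototaxis: idle → wire stays (-3, 2)
L4 seek_light: idle → wire stays (-3, 2)
L5 escape: idle → wire stays (-3, 2)
L6 dock: idle → wire stays (-3, 2)
actuator = (-3, 2) — from layer 1 (wander)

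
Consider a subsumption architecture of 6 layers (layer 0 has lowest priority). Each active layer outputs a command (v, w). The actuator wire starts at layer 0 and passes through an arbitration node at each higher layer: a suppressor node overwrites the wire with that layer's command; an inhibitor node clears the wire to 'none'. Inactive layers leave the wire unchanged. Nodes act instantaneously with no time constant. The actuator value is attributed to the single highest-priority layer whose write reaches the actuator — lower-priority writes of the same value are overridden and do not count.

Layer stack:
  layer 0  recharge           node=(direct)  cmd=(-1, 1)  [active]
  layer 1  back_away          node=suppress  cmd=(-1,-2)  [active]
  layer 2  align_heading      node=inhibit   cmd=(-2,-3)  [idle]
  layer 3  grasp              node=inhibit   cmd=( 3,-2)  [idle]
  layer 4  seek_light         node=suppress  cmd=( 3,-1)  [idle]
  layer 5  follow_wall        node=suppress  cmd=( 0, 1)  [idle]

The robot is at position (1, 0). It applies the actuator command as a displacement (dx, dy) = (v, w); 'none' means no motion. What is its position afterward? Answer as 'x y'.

0 -2

L0 recharge: active, feeds wire = (-1, 1)
L1 back_away: active, suppressor → wire = (-1, -2)
L2 align_heading: idle → wire stays (-1, -2)
L3 grasp: idle → wire stays (-1, -2)
L4 seek_light: idle → wire stays (-1, -2)
L5 follow_wall: idle → wire stays (-1, -2)
actuator = (-1, -2)
position: (1, 0) + (-1, -2) = (0, -2)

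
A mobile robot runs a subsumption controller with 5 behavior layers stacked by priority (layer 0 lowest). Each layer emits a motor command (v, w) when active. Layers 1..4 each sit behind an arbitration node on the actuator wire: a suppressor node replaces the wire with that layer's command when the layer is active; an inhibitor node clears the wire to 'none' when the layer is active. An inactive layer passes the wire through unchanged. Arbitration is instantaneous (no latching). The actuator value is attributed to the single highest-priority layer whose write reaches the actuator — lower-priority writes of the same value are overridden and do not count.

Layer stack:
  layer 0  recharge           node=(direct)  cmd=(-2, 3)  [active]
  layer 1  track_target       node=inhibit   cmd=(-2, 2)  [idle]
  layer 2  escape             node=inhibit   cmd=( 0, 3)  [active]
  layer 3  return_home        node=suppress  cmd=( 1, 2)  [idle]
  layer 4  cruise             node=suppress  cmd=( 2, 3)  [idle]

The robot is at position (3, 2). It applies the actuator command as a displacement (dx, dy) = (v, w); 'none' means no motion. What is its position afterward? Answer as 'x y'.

[0] recharge on; wire := (-2, 3)
[1] track_target off; pass (-2, 3)
[2] escape on (inhibit); wire := none
[3] return_home off; pass none
[4] cruise off; pass none
output none
position: (3, 2) + none = (3, 2)

3 2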